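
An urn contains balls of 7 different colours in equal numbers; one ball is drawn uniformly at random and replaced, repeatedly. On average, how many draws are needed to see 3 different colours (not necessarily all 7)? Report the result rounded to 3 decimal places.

3.567

With k distinct colours already seen, the next new one arrives after an expected 7/(7-k) draws.
Sum over k = 0,...,2: E = 7/7 + 7/6 + 7/5 = 3.5667.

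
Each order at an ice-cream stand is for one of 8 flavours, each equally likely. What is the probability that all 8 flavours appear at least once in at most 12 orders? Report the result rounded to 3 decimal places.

By inclusion–exclusion over which flavours are missing,
P(all seen) = Σ_{j=0}^{8} (-1)^j C(8,j)((8-j)/8)^12
= 1.0000 - 1.6113 + 0.8869 - 0.1990 + 0.0171 - 0.0004 + 0.0000 - 0.0000 + 0.0000
= 0.0933.

0.093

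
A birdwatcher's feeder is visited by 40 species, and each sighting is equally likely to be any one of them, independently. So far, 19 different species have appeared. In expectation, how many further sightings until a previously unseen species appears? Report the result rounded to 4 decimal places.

1.9048

The number of sightings until the next new species is geometric with success probability 21/40, so its mean is 40/21.
E = 40/21 = 1.90476.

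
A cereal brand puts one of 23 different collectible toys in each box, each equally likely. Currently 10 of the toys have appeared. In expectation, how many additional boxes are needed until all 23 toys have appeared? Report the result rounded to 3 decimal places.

73.143

From k distinct to k+1 distinct takes on average 23/(23-k) boxes.
Sum over k = 10,...,22: E = 23/13 + 23/12 + 23/11 + ... + 23/2 + 23/1 = 73.1431.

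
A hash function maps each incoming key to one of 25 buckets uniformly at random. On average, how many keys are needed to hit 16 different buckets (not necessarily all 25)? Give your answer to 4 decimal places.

24.6747

With k distinct buckets already seen, the next new one arrives after an expected 25/(25-k) keys.
Sum over k = 0,...,15: E = 25/25 + 25/24 + 25/23 + ... + 25/11 + 25/10 = 24.67475.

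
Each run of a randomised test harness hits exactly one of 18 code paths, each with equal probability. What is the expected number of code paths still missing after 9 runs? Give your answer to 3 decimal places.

10.761

For each code path, P(unseen after 9) = (17/18)^9 = 0.5978.
By linearity of expectation, E[unseen] = 18·(17/18)^9 = 10.7612.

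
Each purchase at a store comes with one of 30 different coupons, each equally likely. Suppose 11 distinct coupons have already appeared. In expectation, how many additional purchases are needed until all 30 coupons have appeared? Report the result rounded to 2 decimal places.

With k distinct coupons already seen, the next new one takes an expected 30/(30-k) purchases.
Sum over k = 11,...,29: E = 30/19 + 30/18 + 30/17 + ... + 30/2 + 30/1 = 106.432.

106.43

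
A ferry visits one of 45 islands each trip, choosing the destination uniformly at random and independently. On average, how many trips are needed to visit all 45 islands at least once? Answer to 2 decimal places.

After k distinct islands have appeared, the next trip gives a new one with probability (45-k)/45, so the expected wait for the (k+1)-th is 45/(45-k).
E[T] = 45/45 + 45/44 + 45/43 + ... + 45/2 + 45/1 = 45·H_{45}.
H_{45} = 4.395, so E[T] = 197.773.

197.77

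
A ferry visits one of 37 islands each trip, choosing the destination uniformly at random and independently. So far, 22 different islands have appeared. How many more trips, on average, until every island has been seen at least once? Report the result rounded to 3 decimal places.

From k distinct to k+1 distinct takes on average 37/(37-k) trips.
Sum over k = 22,...,36: E = 37/15 + 37/14 + 37/13 + ... + 37/2 + 37/1 = 122.7745.

122.774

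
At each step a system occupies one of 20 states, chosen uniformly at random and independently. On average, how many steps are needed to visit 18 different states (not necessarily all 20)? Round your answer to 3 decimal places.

Going from k to k+1 distinct takes a geometric number of steps with mean 20/(20-k).
Sum over k = 0,...,17: E = 20/20 + 20/19 + 20/18 + ... + 20/4 + 20/3 = 41.9548.

41.955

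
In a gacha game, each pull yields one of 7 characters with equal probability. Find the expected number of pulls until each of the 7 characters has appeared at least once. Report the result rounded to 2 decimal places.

18.15

After k distinct characters have appeared, the next pull gives a new one with probability (7-k)/7, so the expected wait for the (k+1)-th is 7/(7-k).
E[T] = 7/7 + 7/6 + 7/5 + ... + 7/2 + 7/1 = 7·H_{7}.
H_{7} = 2.593, so E[T] = 18.150.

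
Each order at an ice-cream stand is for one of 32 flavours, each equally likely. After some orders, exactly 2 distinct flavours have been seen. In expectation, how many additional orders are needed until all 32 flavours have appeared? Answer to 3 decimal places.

127.840

From k distinct to k+1 distinct takes on average 32/(32-k) orders.
Sum over k = 2,...,31: E = 32/30 + 32/29 + 32/28 + ... + 32/2 + 32/1 = 127.8396.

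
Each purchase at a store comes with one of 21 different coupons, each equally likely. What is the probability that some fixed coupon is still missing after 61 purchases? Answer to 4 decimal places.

Each purchase misses the fixed coupon with probability (21-1)/21 = 20/21, independently.
P(still missing after 61) = (20/21)^61 = 0.05099.

0.0510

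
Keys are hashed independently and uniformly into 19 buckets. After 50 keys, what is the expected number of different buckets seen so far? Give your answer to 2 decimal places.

17.73

For each bucket, P(seen in 50 keys) = 1 - (18/19)^50 = 0.933.
By linearity of expectation, E[distinct seen] = 19·(1 - (18/19)^50) = 17.727.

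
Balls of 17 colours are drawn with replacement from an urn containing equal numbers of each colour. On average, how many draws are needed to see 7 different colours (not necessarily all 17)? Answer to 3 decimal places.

With k distinct colours already seen, the next new one arrives after an expected 17/(17-k) draws.
Sum over k = 0,...,6: E = 17/17 + 17/16 + 17/15 + ... + 17/12 + 17/11 = 8.6799.

8.680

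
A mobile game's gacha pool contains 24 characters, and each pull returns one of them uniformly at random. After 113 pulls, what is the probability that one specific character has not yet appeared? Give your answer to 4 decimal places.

0.0082

Each pull misses the fixed character with probability (24-1)/24 = 23/24, independently.
P(still missing after 113) = (23/24)^113 = 0.00815.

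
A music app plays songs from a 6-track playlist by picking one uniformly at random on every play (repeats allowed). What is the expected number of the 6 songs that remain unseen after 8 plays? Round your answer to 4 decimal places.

1.3954

For each song, P(unseen after 8) = (5/6)^8 = 0.23257.
By linearity of expectation, E[unseen] = 6·(5/6)^8 = 1.39541.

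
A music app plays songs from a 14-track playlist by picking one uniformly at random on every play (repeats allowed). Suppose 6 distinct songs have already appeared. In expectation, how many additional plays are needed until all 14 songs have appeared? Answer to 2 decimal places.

38.05

From k distinct to k+1 distinct takes on average 14/(14-k) plays.
Sum over k = 6,...,13: E = 14/8 + 14/7 + 14/6 + ... + 14/2 + 14/1 = 38.050.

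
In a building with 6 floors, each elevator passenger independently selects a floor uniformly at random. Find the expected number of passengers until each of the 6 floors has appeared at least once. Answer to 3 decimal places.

After k distinct floors have appeared, the next passenger gives a new one with probability (6-k)/6, so the expected wait for the (k+1)-th is 6/(6-k).
E[T] = 6/6 + 6/5 + 6/4 + 6/3 + 6/2 + 6/1 = 6·H_{6}.
H_{6} = 2.4500, so E[T] = 14.7000.

14.700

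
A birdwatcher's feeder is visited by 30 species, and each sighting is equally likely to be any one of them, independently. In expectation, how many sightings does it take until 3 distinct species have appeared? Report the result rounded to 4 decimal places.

3.1059

Going from k to k+1 distinct takes a geometric number of sightings with mean 30/(30-k).
Sum over k = 0,...,2: E = 30/30 + 30/29 + 30/28 = 3.10591.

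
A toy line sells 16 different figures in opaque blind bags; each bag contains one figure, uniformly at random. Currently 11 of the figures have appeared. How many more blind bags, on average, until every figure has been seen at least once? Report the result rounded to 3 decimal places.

36.533

From k distinct to k+1 distinct takes on average 16/(16-k) blind bags.
Sum over k = 11,...,15: E = 16/5 + 16/4 + 16/3 + 16/2 + 16/1 = 36.5333.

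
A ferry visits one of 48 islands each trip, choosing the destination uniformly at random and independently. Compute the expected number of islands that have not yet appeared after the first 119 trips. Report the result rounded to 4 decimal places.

For each island, P(unseen after 119) = (47/48)^119 = 0.08165.
By linearity of expectation, E[unseen] = 48·(47/48)^119 = 3.91903.

3.9190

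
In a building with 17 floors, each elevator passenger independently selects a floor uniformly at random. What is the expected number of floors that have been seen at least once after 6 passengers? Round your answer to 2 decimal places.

5.18

For each floor, P(seen in 6 passengers) = 1 - (16/17)^6 = 0.305.
By linearity of expectation, E[distinct seen] = 17·(1 - (16/17)^6) = 5.184.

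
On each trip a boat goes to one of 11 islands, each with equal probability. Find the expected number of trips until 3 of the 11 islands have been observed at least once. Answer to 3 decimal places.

3.322

Going from k to k+1 distinct takes a geometric number of trips with mean 11/(11-k).
Sum over k = 0,...,2: E = 11/11 + 11/10 + 11/9 = 3.3222.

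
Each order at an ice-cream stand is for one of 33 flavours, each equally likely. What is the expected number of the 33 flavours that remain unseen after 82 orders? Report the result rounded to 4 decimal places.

For each flavour, P(unseen after 82) = (32/33)^82 = 0.08020.
By linearity of expectation, E[unseen] = 33·(32/33)^82 = 2.64648.

2.6465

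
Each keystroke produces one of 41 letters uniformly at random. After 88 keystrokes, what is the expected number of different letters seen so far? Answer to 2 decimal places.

For each letter, P(seen in 88 keystrokes) = 1 - (40/41)^88 = 0.886.
By linearity of expectation, E[distinct seen] = 41·(1 - (40/41)^88) = 36.333.

36.33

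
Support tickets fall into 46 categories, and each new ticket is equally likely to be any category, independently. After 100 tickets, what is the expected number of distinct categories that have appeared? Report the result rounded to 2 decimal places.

For each category, P(seen in 100 tickets) = 1 - (45/46)^100 = 0.889.
By linearity of expectation, E[distinct seen] = 46·(1 - (45/46)^100) = 40.892.

40.89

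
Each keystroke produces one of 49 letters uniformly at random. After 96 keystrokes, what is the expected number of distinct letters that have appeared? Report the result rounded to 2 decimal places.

For each letter, P(seen in 96 keystrokes) = 1 - (48/49)^96 = 0.862.
By linearity of expectation, E[distinct seen] = 49·(1 - (48/49)^96) = 42.231.

42.23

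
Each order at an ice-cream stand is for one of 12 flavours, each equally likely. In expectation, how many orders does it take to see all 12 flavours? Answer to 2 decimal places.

Split into phases: going from k distinct to k+1 distinct takes on average 12/(12-k) orders.
E[T] = 12/12 + 12/11 + 12/10 + ... + 12/2 + 12/1 = 12·H_{12}.
H_{12} = 3.103, so E[T] = 37.239.

37.24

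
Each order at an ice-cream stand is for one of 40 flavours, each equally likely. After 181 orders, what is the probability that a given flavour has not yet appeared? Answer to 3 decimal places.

Each order misses the fixed flavour with probability (40-1)/40 = 39/40, independently.
P(still missing after 181) = (39/40)^181 = 0.0102.

0.010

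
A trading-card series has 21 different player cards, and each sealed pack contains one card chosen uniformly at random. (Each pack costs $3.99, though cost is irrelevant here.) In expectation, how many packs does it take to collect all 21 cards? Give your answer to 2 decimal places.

After k distinct cards have appeared, the next pack gives a new one with probability (21-k)/21, so the expected wait for the (k+1)-th is 21/(21-k).
E[T] = 21/21 + 21/20 + 21/19 + ... + 21/2 + 21/1 = 21·H_{21}.
H_{21} = 3.645, so E[T] = 76.553.

76.55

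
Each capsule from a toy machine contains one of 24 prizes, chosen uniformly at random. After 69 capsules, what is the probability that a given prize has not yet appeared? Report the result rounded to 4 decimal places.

Each capsule misses the fixed prize with probability (24-1)/24 = 23/24, independently.
P(still missing after 69) = (23/24)^69 = 0.05305.

0.0530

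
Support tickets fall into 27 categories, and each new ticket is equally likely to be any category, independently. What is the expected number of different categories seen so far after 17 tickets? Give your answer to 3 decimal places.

12.786

For each category, P(seen in 17 tickets) = 1 - (26/27)^17 = 0.4735.
By linearity of expectation, E[distinct seen] = 27·(1 - (26/27)^17) = 12.7857.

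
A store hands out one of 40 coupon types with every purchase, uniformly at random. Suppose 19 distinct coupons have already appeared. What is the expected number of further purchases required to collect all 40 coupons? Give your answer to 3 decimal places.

The wait to go from k to k+1 distinct coupons is geometric with mean 40/(40-k).
Sum over k = 19,...,39: E = 40/21 + 40/20 + 40/19 + ... + 40/2 + 40/1 = 145.8143.

145.814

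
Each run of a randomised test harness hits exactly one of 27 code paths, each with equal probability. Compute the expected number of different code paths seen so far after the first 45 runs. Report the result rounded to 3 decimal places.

22.059

For each code path, P(seen in 45 runs) = 1 - (26/27)^45 = 0.8170.
By linearity of expectation, E[distinct seen] = 27·(1 - (26/27)^45) = 22.0592.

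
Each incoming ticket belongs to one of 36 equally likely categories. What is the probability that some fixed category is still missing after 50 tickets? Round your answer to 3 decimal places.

On each ticket the fixed category fails to appear with probability 35/36.
P(still missing after 50) = (35/36)^50 = 0.2445.

0.244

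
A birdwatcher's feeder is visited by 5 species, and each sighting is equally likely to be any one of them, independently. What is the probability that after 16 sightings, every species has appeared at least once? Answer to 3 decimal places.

0.862

By inclusion–exclusion over which species are missing,
P(all seen) = Σ_{j=0}^{5} (-1)^j C(5,j)((5-j)/5)^16
= 1.0000 - 0.1407 + 0.0028 - 0.0000 + 0.0000 - 0.0000
= 0.8621.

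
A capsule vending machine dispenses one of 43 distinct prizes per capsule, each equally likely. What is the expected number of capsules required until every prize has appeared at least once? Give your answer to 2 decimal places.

187.05

After k distinct prizes have appeared, the next capsule gives a new one with probability (43-k)/43, so the expected wait for the (k+1)-th is 43/(43-k).
E[T] = 43/43 + 43/42 + 43/41 + ... + 43/2 + 43/1 = 43·H_{43}.
H_{43} = 4.350, so E[T] = 187.050.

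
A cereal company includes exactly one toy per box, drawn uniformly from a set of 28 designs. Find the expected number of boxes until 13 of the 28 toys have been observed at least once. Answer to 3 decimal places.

17.050

Going from k to k+1 distinct takes a geometric number of boxes with mean 28/(28-k).
Sum over k = 0,...,12: E = 28/28 + 28/27 + 28/26 + ... + 28/17 + 28/16 = 17.0504.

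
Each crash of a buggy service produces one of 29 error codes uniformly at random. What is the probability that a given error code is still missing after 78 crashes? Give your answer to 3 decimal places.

On each crash the fixed error code fails to appear with probability 28/29.
P(still missing after 78) = (28/29)^78 = 0.0648.

0.065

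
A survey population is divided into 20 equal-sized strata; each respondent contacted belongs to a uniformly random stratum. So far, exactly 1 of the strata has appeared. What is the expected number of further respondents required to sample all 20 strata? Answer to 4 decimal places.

From k distinct to k+1 distinct takes on average 20/(20-k) respondents.
Sum over k = 1,...,19: E = 20/19 + 20/18 + 20/17 + ... + 20/2 + 20/1 = 70.95479.

70.9548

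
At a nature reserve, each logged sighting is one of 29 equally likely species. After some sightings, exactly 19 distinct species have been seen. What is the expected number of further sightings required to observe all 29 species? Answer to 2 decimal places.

84.94

From k distinct to k+1 distinct takes on average 29/(29-k) sightings.
Sum over k = 19,...,28: E = 29/10 + 29/9 + 29/8 + ... + 29/2 + 29/1 = 84.940.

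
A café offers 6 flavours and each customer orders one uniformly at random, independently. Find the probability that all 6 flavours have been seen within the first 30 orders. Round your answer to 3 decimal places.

Let A_i be the event that flavour i is missing after 30 orders. By inclusion–exclusion on the A_i,
P(all seen) = Σ_{j=0}^{6} (-1)^j C(6,j)((6-j)/6)^30
= 1.0000 - 0.0253 + 0.0001 - 0.0000 + 0.0000 - 0.0000 + 0.0000
= 0.9748.

0.975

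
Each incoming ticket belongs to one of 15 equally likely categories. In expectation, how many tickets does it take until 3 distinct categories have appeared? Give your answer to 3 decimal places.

Going from k to k+1 distinct takes a geometric number of tickets with mean 15/(15-k).
Sum over k = 0,...,2: E = 15/15 + 15/14 + 15/13 = 3.2253.

3.225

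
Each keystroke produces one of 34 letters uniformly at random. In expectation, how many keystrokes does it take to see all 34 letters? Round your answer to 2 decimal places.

140.02

The wait to go from k to k+1 distinct letters is geometric with mean 34/(34-k).
E[T] = 34/34 + 34/33 + 34/32 + ... + 34/2 + 34/1 = 34·H_{34}.
H_{34} = 4.118, so E[T] = 140.019.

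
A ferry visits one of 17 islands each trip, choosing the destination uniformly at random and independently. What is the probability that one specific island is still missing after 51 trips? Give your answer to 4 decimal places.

On each trip the fixed island fails to appear with probability 16/17.
P(still missing after 51) = (16/17)^51 = 0.04542.

0.0454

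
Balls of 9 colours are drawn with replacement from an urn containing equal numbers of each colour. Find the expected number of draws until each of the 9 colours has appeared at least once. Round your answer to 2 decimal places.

25.46

The wait to go from k to k+1 distinct colours is geometric with mean 9/(9-k).
E[T] = 9/9 + 9/8 + 9/7 + ... + 9/2 + 9/1 = 9·H_{9}.
H_{9} = 2.829, so E[T] = 25.461.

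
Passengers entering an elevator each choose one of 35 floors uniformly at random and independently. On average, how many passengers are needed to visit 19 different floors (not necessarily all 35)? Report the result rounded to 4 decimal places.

26.8118

Going from k to k+1 distinct takes a geometric number of passengers with mean 35/(35-k).
Sum over k = 0,...,18: E = 35/35 + 35/34 + 35/33 + ... + 35/18 + 35/17 = 26.81183.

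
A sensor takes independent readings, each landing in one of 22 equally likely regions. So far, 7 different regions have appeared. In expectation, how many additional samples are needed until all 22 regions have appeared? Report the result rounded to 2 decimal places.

73.00

The wait to go from k to k+1 distinct regions is geometric with mean 22/(22-k).
Sum over k = 7,...,21: E = 22/15 + 22/14 + 22/13 + ... + 22/2 + 22/1 = 73.001.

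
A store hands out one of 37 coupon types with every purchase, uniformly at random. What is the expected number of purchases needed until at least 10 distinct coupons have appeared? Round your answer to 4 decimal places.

Going from k to k+1 distinct takes a geometric number of purchases with mean 37/(37-k).
Sum over k = 0,...,9: E = 37/37 + 37/36 + 37/35 + ... + 37/29 + 37/28 = 11.47479.

11.4748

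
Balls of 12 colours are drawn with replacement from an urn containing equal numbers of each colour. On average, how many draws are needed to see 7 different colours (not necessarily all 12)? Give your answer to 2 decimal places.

Going from k to k+1 distinct takes a geometric number of draws with mean 12/(12-k).
Sum over k = 0,...,6: E = 12/12 + 12/11 + 12/10 + ... + 12/7 + 12/6 = 9.839.

9.84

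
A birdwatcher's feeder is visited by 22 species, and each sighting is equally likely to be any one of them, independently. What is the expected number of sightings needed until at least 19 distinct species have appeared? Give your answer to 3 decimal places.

40.865

With k distinct species already seen, the next new one arrives after an expected 22/(22-k) sightings.
Sum over k = 0,...,18: E = 22/22 + 22/21 + 22/20 + ... + 22/5 + 22/4 = 40.8646.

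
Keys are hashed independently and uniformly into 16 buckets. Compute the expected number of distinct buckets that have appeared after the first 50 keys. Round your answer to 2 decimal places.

15.37

For each bucket, P(seen in 50 keys) = 1 - (15/16)^50 = 0.960.
By linearity of expectation, E[distinct seen] = 16·(1 - (15/16)^50) = 15.365.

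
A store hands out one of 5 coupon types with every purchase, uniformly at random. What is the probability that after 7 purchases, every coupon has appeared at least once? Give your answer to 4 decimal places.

By inclusion–exclusion over which coupons are missing,
P(all seen) = Σ_{j=0}^{5} (-1)^j C(5,j)((5-j)/5)^7
= 1.00000 - 1.04858 + 0.27994 - 0.01638 + 0.00006 - 0.00000
= 0.21504.

0.2150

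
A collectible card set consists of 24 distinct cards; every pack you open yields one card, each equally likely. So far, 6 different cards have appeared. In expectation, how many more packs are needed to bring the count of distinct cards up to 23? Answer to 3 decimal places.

59.883

From k distinct to k+1 distinct takes on average 24/(24-k) packs.
Sum over k = 6,...,22: E = 24/18 + 24/17 + 24/16 + ... + 24/3 + 24/2 = 59.8826.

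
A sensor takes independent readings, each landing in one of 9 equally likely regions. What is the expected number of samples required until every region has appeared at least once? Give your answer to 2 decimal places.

The wait to go from k to k+1 distinct regions is geometric with mean 9/(9-k).
E[T] = 9/9 + 9/8 + 9/7 + ... + 9/2 + 9/1 = 9·H_{9}.
H_{9} = 2.829, so E[T] = 25.461.

25.46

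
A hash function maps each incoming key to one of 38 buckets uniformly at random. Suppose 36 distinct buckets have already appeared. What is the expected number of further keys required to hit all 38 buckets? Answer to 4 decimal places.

The wait to go from k to k+1 distinct buckets is geometric with mean 38/(38-k).
Sum over k = 36,...,37: E = 38/2 + 38/1 = 57.00000.

57.0000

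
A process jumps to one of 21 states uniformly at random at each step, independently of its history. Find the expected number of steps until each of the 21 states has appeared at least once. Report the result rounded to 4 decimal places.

Split into phases: going from k distinct to k+1 distinct takes on average 21/(21-k) steps.
E[T] = 21/21 + 21/20 + 21/19 + ... + 21/2 + 21/1 = 21·H_{21}.
H_{21} = 3.64536, so E[T] = 76.55253.

76.5525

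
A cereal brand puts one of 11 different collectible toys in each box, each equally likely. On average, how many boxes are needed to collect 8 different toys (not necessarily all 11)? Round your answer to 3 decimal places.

13.052

With k distinct toys already seen, the next new one arrives after an expected 11/(11-k) boxes.
Sum over k = 0,...,7: E = 11/11 + 11/10 + 11/9 + ... + 11/5 + 11/4 = 13.0520.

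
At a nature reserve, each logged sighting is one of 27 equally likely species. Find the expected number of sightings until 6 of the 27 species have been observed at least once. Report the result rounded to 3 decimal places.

With k distinct species already seen, the next new one arrives after an expected 27/(27-k) sightings.
Sum over k = 0,...,5: E = 27/27 + 27/26 + 27/25 + 27/24 + 27/23 + 27/22 = 6.6446.

6.645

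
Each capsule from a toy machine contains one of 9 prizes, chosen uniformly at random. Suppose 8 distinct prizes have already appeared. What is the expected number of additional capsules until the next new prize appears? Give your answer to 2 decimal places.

Each capsule yields a new prize with probability (9-8)/9 = 1/9, so the wait is geometric with mean 9/1.
E = 9/1 = 9.000.

9.00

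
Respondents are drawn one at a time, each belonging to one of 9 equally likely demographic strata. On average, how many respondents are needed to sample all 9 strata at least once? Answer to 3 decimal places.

Split into phases: going from k distinct to k+1 distinct takes on average 9/(9-k) respondents.
E[T] = 9/9 + 9/8 + 9/7 + ... + 9/2 + 9/1 = 9·H_{9}.
H_{9} = 2.8290, so E[T] = 25.4607.

25.461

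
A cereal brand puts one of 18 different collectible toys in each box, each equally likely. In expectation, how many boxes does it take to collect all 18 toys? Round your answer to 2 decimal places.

62.91

After k distinct toys have appeared, the next box gives a new one with probability (18-k)/18, so the expected wait for the (k+1)-th is 18/(18-k).
E[T] = 18/18 + 18/17 + 18/16 + ... + 18/2 + 18/1 = 18·H_{18}.
H_{18} = 3.495, so E[T] = 62.912.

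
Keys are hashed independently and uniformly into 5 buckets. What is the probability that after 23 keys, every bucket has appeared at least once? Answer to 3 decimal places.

0.971

Let A_i be the event that bucket i is missing after 23 keys. By inclusion–exclusion on the A_i,
P(all seen) = Σ_{j=0}^{5} (-1)^j C(5,j)((5-j)/5)^23
= 1.0000 - 0.0295 + 0.0001 - 0.0000 + 0.0000 - 0.0000
= 0.9706.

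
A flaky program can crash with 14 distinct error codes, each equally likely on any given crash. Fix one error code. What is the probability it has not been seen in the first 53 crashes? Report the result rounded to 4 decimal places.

0.0197

On each crash the fixed error code fails to appear with probability 13/14.
P(still missing after 53) = (13/14)^53 = 0.01969.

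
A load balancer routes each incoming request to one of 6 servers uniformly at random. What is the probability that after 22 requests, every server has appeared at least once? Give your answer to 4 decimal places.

0.8933

By inclusion–exclusion over which servers are missing,
P(all seen) = Σ_{j=0}^{6} (-1)^j C(6,j)((6-j)/6)^22
= 1.00000 - 0.10868 + 0.00200 - 0.00000 + 0.00000 - 0.00000 + 0.00000
= 0.89332.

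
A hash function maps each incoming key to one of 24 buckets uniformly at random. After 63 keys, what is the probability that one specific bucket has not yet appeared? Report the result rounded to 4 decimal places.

Each key misses the fixed bucket with probability (24-1)/24 = 23/24, independently.
P(still missing after 63) = (23/24)^63 = 0.06848.

0.0685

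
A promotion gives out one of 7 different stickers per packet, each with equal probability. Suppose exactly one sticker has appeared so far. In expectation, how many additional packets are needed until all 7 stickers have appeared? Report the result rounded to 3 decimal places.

17.150

From k distinct to k+1 distinct takes on average 7/(7-k) packets.
Sum over k = 1,...,6: E = 7/6 + 7/5 + 7/4 + 7/3 + 7/2 + 7/1 = 17.1500.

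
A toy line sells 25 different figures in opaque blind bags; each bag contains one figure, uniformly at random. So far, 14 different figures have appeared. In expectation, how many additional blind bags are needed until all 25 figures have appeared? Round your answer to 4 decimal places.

75.4969

The wait to go from k to k+1 distinct figures is geometric with mean 25/(25-k).
Sum over k = 14,...,24: E = 25/11 + 25/10 + 25/9 + ... + 25/2 + 25/1 = 75.49693.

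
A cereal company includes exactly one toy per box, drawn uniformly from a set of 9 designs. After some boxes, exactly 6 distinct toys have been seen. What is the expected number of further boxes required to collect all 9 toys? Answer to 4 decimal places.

The wait to go from k to k+1 distinct toys is geometric with mean 9/(9-k).
Sum over k = 6,...,8: E = 9/3 + 9/2 + 9/1 = 16.50000.

16.5000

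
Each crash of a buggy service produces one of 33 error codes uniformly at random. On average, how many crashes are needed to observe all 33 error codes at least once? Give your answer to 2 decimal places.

134.93

Split into phases: going from k distinct to k+1 distinct takes on average 33/(33-k) crashes.
E[T] = 33/33 + 33/32 + 33/31 + ... + 33/2 + 33/1 = 33·H_{33}.
H_{33} = 4.089, so E[T] = 134.930.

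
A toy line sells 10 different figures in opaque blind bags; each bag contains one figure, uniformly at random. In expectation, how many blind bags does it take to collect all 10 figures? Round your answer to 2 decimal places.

Split into phases: going from k distinct to k+1 distinct takes on average 10/(10-k) blind bags.
E[T] = 10/10 + 10/9 + 10/8 + ... + 10/2 + 10/1 = 10·H_{10}.
H_{10} = 2.929, so E[T] = 29.290.

29.29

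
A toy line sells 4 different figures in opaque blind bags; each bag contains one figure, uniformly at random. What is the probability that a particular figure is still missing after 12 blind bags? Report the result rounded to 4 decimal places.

0.0317

Each blind bag misses the fixed figure with probability (4-1)/4 = 3/4, independently.
P(still missing after 12) = (3/4)^12 = 0.03168.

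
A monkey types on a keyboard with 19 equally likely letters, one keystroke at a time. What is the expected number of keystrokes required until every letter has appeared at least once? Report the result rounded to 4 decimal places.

67.4071

The wait to go from k to k+1 distinct letters is geometric with mean 19/(19-k).
E[T] = 19/19 + 19/18 + 19/17 + ... + 19/2 + 19/1 = 19·H_{19}.
H_{19} = 3.54774, so E[T] = 67.40705.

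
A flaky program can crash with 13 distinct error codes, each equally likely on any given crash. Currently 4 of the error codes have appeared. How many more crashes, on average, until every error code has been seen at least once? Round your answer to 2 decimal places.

36.78

The wait to go from k to k+1 distinct error codes is geometric with mean 13/(13-k).
Sum over k = 4,...,12: E = 13/9 + 13/8 + 13/7 + ... + 13/2 + 13/1 = 36.777.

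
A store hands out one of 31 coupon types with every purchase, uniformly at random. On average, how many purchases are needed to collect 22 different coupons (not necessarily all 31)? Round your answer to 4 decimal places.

With k distinct coupons already seen, the next new one arrives after an expected 31/(31-k) purchases.
Sum over k = 0,...,21: E = 31/31 + 31/30 + 31/29 + ... + 31/11 + 31/10 = 37.14659.

37.1466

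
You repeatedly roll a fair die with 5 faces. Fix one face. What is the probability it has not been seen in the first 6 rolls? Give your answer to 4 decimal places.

On each roll the fixed face fails to appear with probability 4/5.
P(still missing after 6) = (4/5)^6 = 0.26214.

0.2621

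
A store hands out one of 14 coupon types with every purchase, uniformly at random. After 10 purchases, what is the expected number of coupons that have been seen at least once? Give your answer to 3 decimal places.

7.328

For each coupon, P(seen in 10 purchases) = 1 - (13/14)^10 = 0.5234.
By linearity of expectation, E[distinct seen] = 14·(1 - (13/14)^10) = 7.3276.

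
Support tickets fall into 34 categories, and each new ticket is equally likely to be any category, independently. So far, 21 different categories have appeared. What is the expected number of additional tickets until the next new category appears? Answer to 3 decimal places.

Each ticket yields a new category with probability (34-21)/34 = 13/34, so the wait is geometric with mean 34/13.
E = 34/13 = 2.6154.

2.615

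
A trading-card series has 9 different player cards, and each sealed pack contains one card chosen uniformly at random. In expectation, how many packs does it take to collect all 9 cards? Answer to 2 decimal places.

25.46

After k distinct cards have appeared, the next pack gives a new one with probability (9-k)/9, so the expected wait for the (k+1)-th is 9/(9-k).
E[T] = 9/9 + 9/8 + 9/7 + ... + 9/2 + 9/1 = 9·H_{9}.
H_{9} = 2.829, so E[T] = 25.461.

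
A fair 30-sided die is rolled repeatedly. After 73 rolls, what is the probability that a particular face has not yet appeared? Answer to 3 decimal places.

0.084

On each roll the fixed face fails to appear with probability 29/30.
P(still missing after 73) = (29/30)^73 = 0.0842.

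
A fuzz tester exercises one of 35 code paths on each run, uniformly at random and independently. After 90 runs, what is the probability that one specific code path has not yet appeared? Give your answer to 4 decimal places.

Each run misses the fixed code path with probability (35-1)/35 = 34/35, independently.
P(still missing after 90) = (34/35)^90 = 0.07362.

0.0736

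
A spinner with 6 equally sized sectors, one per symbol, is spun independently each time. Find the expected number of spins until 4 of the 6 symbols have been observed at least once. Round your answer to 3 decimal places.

5.700

Going from k to k+1 distinct takes a geometric number of spins with mean 6/(6-k).
Sum over k = 0,...,3: E = 6/6 + 6/5 + 6/4 + 6/3 = 5.7000.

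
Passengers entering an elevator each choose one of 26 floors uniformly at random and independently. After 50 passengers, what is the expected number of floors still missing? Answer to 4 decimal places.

3.6585

For each floor, P(unseen after 50) = (25/26)^50 = 0.14071.
By linearity of expectation, E[unseen] = 26·(25/26)^50 = 3.65853.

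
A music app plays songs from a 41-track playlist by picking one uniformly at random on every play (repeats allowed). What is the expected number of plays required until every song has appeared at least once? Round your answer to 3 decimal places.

176.420

Split into phases: going from k distinct to k+1 distinct takes on average 41/(41-k) plays.
E[T] = 41/41 + 41/40 + 41/39 + ... + 41/2 + 41/1 = 41·H_{41}.
H_{41} = 4.3029, so E[T] = 176.4203.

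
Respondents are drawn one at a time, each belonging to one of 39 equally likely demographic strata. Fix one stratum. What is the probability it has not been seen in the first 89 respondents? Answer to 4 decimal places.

0.0991

On each respondent the fixed stratum fails to appear with probability 38/39.
P(still missing after 89) = (38/39)^89 = 0.09908.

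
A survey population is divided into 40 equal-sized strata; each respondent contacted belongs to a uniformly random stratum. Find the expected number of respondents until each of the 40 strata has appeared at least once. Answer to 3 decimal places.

After k distinct strata have appeared, the next respondent gives a new one with probability (40-k)/40, so the expected wait for the (k+1)-th is 40/(40-k).
E[T] = 40/40 + 40/39 + 40/38 + ... + 40/2 + 40/1 = 40·H_{40}.
H_{40} = 4.2785, so E[T] = 171.1417.

171.142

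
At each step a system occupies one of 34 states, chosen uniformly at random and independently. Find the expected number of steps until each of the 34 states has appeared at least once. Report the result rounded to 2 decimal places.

After k distinct states have appeared, the next step gives a new one with probability (34-k)/34, so the expected wait for the (k+1)-th is 34/(34-k).
E[T] = 34/34 + 34/33 + 34/32 + ... + 34/2 + 34/1 = 34·H_{34}.
H_{34} = 4.118, so E[T] = 140.019.

140.02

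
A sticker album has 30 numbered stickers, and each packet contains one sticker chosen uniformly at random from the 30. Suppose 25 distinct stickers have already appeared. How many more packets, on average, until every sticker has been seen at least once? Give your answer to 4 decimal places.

68.5000

From k distinct to k+1 distinct takes on average 30/(30-k) packets.
Sum over k = 25,...,29: E = 30/5 + 30/4 + 30/3 + 30/2 + 30/1 = 68.50000.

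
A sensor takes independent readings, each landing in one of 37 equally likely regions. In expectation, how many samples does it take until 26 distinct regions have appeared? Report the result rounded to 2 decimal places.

43.72

Going from k to k+1 distinct takes a geometric number of samples with mean 37/(37-k).
Sum over k = 0,...,25: E = 37/37 + 37/36 + 37/35 + ... + 37/13 + 37/12 = 43.723.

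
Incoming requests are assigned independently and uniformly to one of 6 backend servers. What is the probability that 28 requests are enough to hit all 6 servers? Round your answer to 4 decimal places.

0.9638

By inclusion–exclusion over which servers are missing,
P(all seen) = Σ_{j=0}^{6} (-1)^j C(6,j)((6-j)/6)^28
= 1.00000 - 0.03640 + 0.00018 - 0.00000 + 0.00000 - 0.00000 + 0.00000
= 0.96378.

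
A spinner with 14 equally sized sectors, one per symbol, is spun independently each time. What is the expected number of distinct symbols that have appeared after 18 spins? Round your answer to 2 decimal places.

10.31

For each symbol, P(seen in 18 spins) = 1 - (13/14)^18 = 0.737.
By linearity of expectation, E[distinct seen] = 14·(1 - (13/14)^18) = 10.312.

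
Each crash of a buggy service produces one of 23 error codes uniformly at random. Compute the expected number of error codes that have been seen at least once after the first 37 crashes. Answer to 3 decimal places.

For each error code, P(seen in 37 crashes) = 1 - (22/23)^37 = 0.8069.
By linearity of expectation, E[distinct seen] = 23·(1 - (22/23)^37) = 18.5594.

18.559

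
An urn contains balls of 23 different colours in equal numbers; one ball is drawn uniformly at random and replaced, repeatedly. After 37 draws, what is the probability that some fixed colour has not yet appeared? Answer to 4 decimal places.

On each draw the fixed colour fails to appear with probability 22/23.
P(still missing after 37) = (22/23)^37 = 0.19307.

0.1931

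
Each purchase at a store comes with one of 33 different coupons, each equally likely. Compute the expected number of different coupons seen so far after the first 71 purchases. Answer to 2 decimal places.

For each coupon, P(seen in 71 purchases) = 1 - (32/33)^71 = 0.887.
By linearity of expectation, E[distinct seen] = 33·(1 - (32/33)^71) = 29.287.

29.29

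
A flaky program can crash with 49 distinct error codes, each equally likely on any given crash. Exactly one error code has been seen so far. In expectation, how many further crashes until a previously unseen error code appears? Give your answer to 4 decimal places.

1.0208

Each crash yields a new error code with probability (49-1)/49 = 48/49, so the wait is geometric with mean 49/48.
E = 49/48 = 1.02083.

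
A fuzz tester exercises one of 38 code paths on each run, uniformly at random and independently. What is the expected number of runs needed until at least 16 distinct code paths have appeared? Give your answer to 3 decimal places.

Going from k to k+1 distinct takes a geometric number of runs with mean 38/(38-k).
Sum over k = 0,...,15: E = 38/38 + 38/37 + 38/36 + ... + 38/24 + 38/23 = 20.4094.

20.409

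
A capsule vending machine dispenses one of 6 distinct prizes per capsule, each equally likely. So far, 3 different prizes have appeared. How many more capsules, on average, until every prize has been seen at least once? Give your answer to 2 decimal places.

With k distinct prizes already seen, the next new one takes an expected 6/(6-k) capsules.
Sum over k = 3,...,5: E = 6/3 + 6/2 + 6/1 = 11.000.

11.00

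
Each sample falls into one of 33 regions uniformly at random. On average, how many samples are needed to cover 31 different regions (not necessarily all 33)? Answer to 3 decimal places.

With k distinct regions already seen, the next new one arrives after an expected 33/(33-k) samples.
Sum over k = 0,...,30: E = 33/33 + 33/32 + 33/31 + ... + 33/4 + 33/3 = 85.4303.

85.430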